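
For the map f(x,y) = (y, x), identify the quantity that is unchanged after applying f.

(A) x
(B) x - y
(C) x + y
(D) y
C

For f(x,y) = (y, x):
After applying f: x' = y, y' = x. So x' + y' = y + x = x + y.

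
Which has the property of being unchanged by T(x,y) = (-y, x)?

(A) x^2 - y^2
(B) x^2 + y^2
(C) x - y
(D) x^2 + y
B

An expression E(x,y) is invariant under T if E(T(x,y)) = E(x,y). Here T(x,y) = (-y, x).
Substitute the transformed coordinates into each option and compare with the original:
(A) x^2 - y^2  ->  (-y)^2 - (x)^2 = -x^2 + y^2   [differs from x^2 - y^2: not invariant]
(B) x^2 + y^2  ->  (-y)^2 + (x)^2 = x^2 + y^2   [equals x^2 + y^2: invariant]
(C) x - y  ->  (-y) - (x) = -x - y   [differs from x - y: not invariant]
(D) x^2 + y  ->  (-y)^2 + (x) = x + y^2   [differs from x^2 + y: not invariant]

Only option (B), x^2 + y^2, is unchanged by the transformation.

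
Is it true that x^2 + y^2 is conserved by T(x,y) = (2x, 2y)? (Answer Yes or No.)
No

Substitute T(x,y) = (2x, 2y) into the expression and compare with the original.

Original: x^2 + y^2
After applying T: (2x)^2 + (2y)^2 = 4x^2 + 4y^2

This differs from the original x^2 + y^2 (difference: 3x^2 + 3y^2), so the expression is NOT invariant.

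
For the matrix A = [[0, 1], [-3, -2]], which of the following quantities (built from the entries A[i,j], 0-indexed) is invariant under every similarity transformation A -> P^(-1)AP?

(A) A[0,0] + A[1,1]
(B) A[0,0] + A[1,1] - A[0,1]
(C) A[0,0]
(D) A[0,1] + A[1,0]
A

A[0,0] + A[1,1] is the trace of A. By the cyclic property of the trace, tr(P^(-1)AP) = tr(APP^(-1)) = tr(A), so it is the same for every matrix similar to A.

The other combinations are not similarity invariants. For example, take P = [[2, 1], [1, 1]] (det P = 1), so P^(-1) = [[1, -1], [-1, 2]] and
B = P^(-1)AP = [[9, 6], [-17, -11]].
Evaluating each option on A and on B:
(A) A[0,0] + A[1,1]: -2 for A, -2 for B -> unchanged
(B) A[0,0] + A[1,1] - A[0,1]: -3 for A, -8 for B -> changes
(C) A[0,0]: 0 for A, 9 for B -> changes
(D) A[0,1] + A[1,0]: -2 for A, -11 for B -> changes

Only (A) A[0,0] + A[1,1] = -2 survives (and it does so for every P, not just this one), so it is the invariant.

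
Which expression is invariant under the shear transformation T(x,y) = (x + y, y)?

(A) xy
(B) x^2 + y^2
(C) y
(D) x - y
C

Under the shear T(x,y) = (x + y, y):
Substitute the transformed coordinates into each option and compare with the original:
(A) xy  ->  (x + y)(y) = xy + y^2   [differs from xy: not invariant]
(B) x^2 + y^2  ->  (x + y)^2 + (y)^2 = x^2 + 2xy + 2y^2   [differs from x^2 + y^2: not invariant]
(C) y  ->  (y) = y   [equals y: invariant]
(D) x - y  ->  (x + y) - (y) = x   [differs from x - y: not invariant]

Only option (C), y, is unchanged by the transformation.
A horizontal shear moves points parallel to the x-axis, so the y-coordinate (and any function of y alone) is unchanged.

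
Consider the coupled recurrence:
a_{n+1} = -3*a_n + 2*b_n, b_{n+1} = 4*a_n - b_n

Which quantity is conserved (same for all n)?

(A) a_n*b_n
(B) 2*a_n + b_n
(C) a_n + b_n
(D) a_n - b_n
C

Replace a_n by a_{n+1} = -3*a_n + 2*b_n and b_n by b_{n+1} = 4*a_n - b_n in each option and simplify:
(A) a_n*b_n  ->  (-3*a_n + 2*b_n)*(4*a_n - b_n) = -12*a_n^2 + 11*a_n*b_n - 2*b_n^2   [not conserved]
(B) 2*a_n + b_n  ->  2*(-3*a_n + 2*b_n) + (4*a_n - b_n) = -2*a_n + 3*b_n   [not conserved]
(C) a_n + b_n  ->  (-3*a_n + 2*b_n) + (4*a_n - b_n) = a_n + b_n   [conserved]
(D) a_n - b_n  ->  (-3*a_n + 2*b_n) - (4*a_n - b_n) = -7*a_n + 3*b_n   [not conserved]

Only (C) a_n + b_n returns to itself after one step, so it is the conserved quantity.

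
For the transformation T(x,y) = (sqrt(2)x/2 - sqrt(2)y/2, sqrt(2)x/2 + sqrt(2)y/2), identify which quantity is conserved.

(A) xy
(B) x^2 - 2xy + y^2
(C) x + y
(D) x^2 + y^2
D

An expression E(x,y) is invariant under T if E(T(x,y)) = E(x,y). Here T(x,y) = (sqrt(2)x/2 - sqrt(2)y/2, sqrt(2)x/2 + sqrt(2)y/2).
Substitute the transformed coordinates into each option and compare with the original:
(A) xy  ->  (sqrt(2)x/2 - sqrt(2)y/2)(sqrt(2)x/2 + sqrt(2)y/2) = x^2/2 - y^2/2   [differs from xy: not invariant]
(B) x^2 - 2xy + y^2  ->  (sqrt(2)x/2 - sqrt(2)y/2)^2 - 2(sqrt(2)x/2 - sqrt(2)y/2)(sqrt(2)x/2 + sqrt(2)y/2) + (sqrt(2)x/2 + sqrt(2)y/2)^2 = 2y^2   [differs from x^2 - 2xy + y^2: not invariant]
(C) x + y  ->  (sqrt(2)x/2 - sqrt(2)y/2) + (sqrt(2)x/2 + sqrt(2)y/2) = sqrt(2)x   [differs from x + y: not invariant]
(D) x^2 + y^2  ->  (sqrt(2)x/2 - sqrt(2)y/2)^2 + (sqrt(2)x/2 + sqrt(2)y/2)^2 = x^2 + y^2   [equals x^2 + y^2: invariant]

Only option (D), x^2 + y^2, is unchanged by the transformation.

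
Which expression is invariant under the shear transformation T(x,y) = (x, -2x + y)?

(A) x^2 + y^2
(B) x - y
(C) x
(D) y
C

Under the shear T(x,y) = (x, -2x + y):
Substitute the transformed coordinates into each option and compare with the original:
(A) x^2 + y^2  ->  (x)^2 + (-2x + y)^2 = 5x^2 - 4xy + y^2   [differs from x^2 + y^2: not invariant]
(B) x - y  ->  (x) - (-2x + y) = 3x - y   [differs from x - y: not invariant]
(C) x  ->  (x) = x   [equals x: invariant]
(D) y  ->  (-2x + y) = -2x + y   [differs from y: not invariant]

Only option (C), x, is unchanged by the transformation.
A vertical shear moves points parallel to the y-axis, so the x-coordinate (and any function of x alone) is unchanged.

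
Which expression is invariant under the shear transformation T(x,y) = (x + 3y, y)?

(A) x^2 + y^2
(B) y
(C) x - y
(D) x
B

Under the shear T(x,y) = (x + 3y, y):
Substitute the transformed coordinates into each option and compare with the original:
(A) x^2 + y^2  ->  (x + 3y)^2 + (y)^2 = x^2 + 6xy + 10y^2   [differs from x^2 + y^2: not invariant]
(B) y  ->  (y) = y   [equals y: invariant]
(C) x - y  ->  (x + 3y) - (y) = x + 2y   [differs from x - y: not invariant]
(D) x  ->  (x + 3y) = x + 3y   [differs from x: not invariant]

Only option (B), y, is unchanged by the transformation.
A horizontal shear moves points parallel to the x-axis, so the y-coordinate (and any function of y alone) is unchanged.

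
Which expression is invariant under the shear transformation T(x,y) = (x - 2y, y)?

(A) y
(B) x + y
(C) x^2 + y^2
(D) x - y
A

Under the shear T(x,y) = (x - 2y, y):
Substitute the transformed coordinates into each option and compare with the original:
(A) y  ->  (y) = y   [equals y: invariant]
(B) x + y  ->  (x - 2y) + (y) = x - y   [differs from x + y: not invariant]
(C) x^2 + y^2  ->  (x - 2y)^2 + (y)^2 = x^2 - 4xy + 5y^2   [differs from x^2 + y^2: not invariant]
(D) x - y  ->  (x - 2y) - (y) = x - 3y   [differs from x - y: not invariant]

Only option (A), y, is unchanged by the transformation.
A horizontal shear moves points parallel to the x-axis, so the y-coordinate (and any function of y alone) is unchanged.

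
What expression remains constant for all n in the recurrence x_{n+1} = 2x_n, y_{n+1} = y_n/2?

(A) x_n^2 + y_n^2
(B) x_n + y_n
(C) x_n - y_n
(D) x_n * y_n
D

For the recurrence x_{n+1} = 2x_n, y_{n+1} = y_n/2:

x_{n+1} * y_{n+1} = (2x_n) * (y_n/2) = x_n * y_n
The product is conserved.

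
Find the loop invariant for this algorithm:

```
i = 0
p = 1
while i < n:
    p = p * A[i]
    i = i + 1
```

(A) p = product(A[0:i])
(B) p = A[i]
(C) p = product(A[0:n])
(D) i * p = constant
A

A loop invariant must hold before the first iteration and be re-established by every execution of the body.

(A) p = product(A[0:i]): Initially i = 0 and p = 1 = product of the empty slice A[0:0]. If p = product(A[0:i]) holds at the top of an iteration, the body sets p to product(A[0:i]) * A[i] = product(A[0:i+1]) and then i to i+1, so the property is restored. At exit i = n, giving p = product(A[0:n]).

The other options fail:
(B) p = A[i]: after the first iteration p = A[0] but i = 1; in general p is a product of several elements, not a single one.
(C) p = product(A[0:n]): false before the loop (p = 1, not the full product) -- it only becomes true at exit.
(D) i * p = constant: initially i * p = 0, but after one iteration it is 1 * A[0], which is nonzero in general.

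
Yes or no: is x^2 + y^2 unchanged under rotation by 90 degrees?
Yes

Applying rotation by 90 degrees: x' = x*cos(90 degrees) - y*sin(90 degrees) = -y, y' = x*sin(90 degrees) + y*cos(90 degrees) = x

Substituting into x^2 + y^2:
(-y)^2 + (x)^2
= x^2 + y^2

This equals the original expression x^2 + y^2, so it IS invariant.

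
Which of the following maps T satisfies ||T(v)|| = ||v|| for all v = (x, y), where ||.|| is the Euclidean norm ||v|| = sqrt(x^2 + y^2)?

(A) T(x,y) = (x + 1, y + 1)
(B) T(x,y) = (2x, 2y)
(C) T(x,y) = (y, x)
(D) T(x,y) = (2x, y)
C

A transformation preserves a norm if ||T(v)|| = ||v|| for every v; a single vector where the norm changes rules an option out.

(A) T(x,y) = (x + 1, y + 1): v = (1, 0) has norm sqrt((1)^2 + (0)^2) = 1, but T(v) = (2, 1) has norm sqrt(5) -- not preserved.
(B) T(x,y) = (2x, 2y): v = (1, 0) has norm sqrt((1)^2 + (0)^2) = 1, but T(v) = (2, 0) has norm 2 -- not preserved.
(C) T(x,y) = (y, x): preserves the norm -- it is an orthogonal map (a rotation/reflection), and (y)^2 + (x)^2 simplifies to x^2 + y^2.
(D) T(x,y) = (2x, y): v = (1, 0) has norm sqrt((1)^2 + (0)^2) = 1, but T(v) = (2, 0) has norm 2 -- not preserved.

Therefore the answer is (C).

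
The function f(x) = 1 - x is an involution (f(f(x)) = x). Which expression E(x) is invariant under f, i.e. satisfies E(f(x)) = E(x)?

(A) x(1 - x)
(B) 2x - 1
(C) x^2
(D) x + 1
A

Replace x by f(x) = 1 - x in each option and simplify. As a quick numerical cross-check, also compare E(5) with E(f(5)) = E(-4).

(A) x(1 - x)  ->  (1 - x)(1 - (1 - x)), which simplifies back to x(1 - x); check: E(5) = -20, E(-4) = -20.   [invariant]
(B) 2x - 1  ->  2(1 - x) - 1 = 1 - 2x; check: E(5) = 9 but E(-4) = -9.   [not invariant]
(C) x^2  ->  (1 - x)^2 = (x - 1)^2; check: E(5) = 25 but E(-4) = 16.   [not invariant]
(D) x + 1  ->  (1 - x) + 1 = 2 - x; check: E(5) = 6 but E(-4) = -3.   [not invariant]

Only (A) is unchanged. E is symmetric under swapping x with f(x) = 1 - x, which is exactly what an involution does.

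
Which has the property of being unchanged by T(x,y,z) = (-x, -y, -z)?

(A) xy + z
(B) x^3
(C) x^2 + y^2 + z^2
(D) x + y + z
C

Apply T(x,y,z) = (-x, -y, -z) to each option, i.e. replace (x, y, z) by the transformed coordinates.
Substitute the transformed coordinates into each option and compare with the original:
(A) xy + z  ->  (-x)(-y) + (-z) = xy - z   [differs from xy + z: not invariant]
(B) x^3  ->  (-x)^3 = -x^3   [differs from x^3: not invariant]
(C) x^2 + y^2 + z^2  ->  (-x)^2 + (-y)^2 + (-z)^2 = x^2 + y^2 + z^2   [equals x^2 + y^2 + z^2: invariant]
(D) x + y + z  ->  (-x) + (-y) + (-z) = -x - y - z   [differs from x + y + z: not invariant]

Only option (C), x^2 + y^2 + z^2, is unchanged by the transformation.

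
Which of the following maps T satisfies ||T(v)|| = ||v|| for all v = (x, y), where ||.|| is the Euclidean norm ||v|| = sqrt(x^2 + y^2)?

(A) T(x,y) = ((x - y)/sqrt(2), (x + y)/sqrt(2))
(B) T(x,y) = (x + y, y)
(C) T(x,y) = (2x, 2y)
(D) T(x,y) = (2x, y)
A

A transformation preserves a norm if ||T(v)|| = ||v|| for every v; a single vector where the norm changes rules an option out.

(A) T(x,y) = ((x - y)/sqrt(2), (x + y)/sqrt(2)): preserves the norm -- it is an orthogonal map (a rotation/reflection), and (sqrt(2)(x - y)/2)^2 + (sqrt(2)(x + y)/2)^2 simplifies to x^2 + y^2.
(B) T(x,y) = (x + y, y): v = (0, 1) has norm sqrt((0)^2 + (1)^2) = 1, but T(v) = (1, 1) has norm sqrt(2) -- not preserved.
(C) T(x,y) = (2x, 2y): v = (1, 0) has norm sqrt((1)^2 + (0)^2) = 1, but T(v) = (2, 0) has norm 2 -- not preserved.
(D) T(x,y) = (2x, y): v = (1, 0) has norm sqrt((1)^2 + (0)^2) = 1, but T(v) = (2, 0) has norm 2 -- not preserved.

Therefore the answer is (A).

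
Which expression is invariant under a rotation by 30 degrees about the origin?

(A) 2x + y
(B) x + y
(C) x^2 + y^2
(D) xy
C

A rotation by 30 degrees sends (x, y) to (sqrt(3)x/2 - y/2, x/2 + sqrt(3)y/2).
Substitute the transformed coordinates into each option and compare with the original:
(A) 2x + y  ->  2(sqrt(3)x/2 - y/2) + (x/2 + sqrt(3)y/2) = x/2 + sqrt(3)x - y + sqrt(3)y/2   [differs from 2x + y: not invariant]
(B) x + y  ->  (sqrt(3)x/2 - y/2) + (x/2 + sqrt(3)y/2) = x/2 + sqrt(3)x/2 - y/2 + sqrt(3)y/2   [differs from x + y: not invariant]
(C) x^2 + y^2  ->  (sqrt(3)x/2 - y/2)^2 + (x/2 + sqrt(3)y/2)^2 = x^2 + y^2   [equals x^2 + y^2: invariant]
(D) xy  ->  (sqrt(3)x/2 - y/2)(x/2 + sqrt(3)y/2) = sqrt(3)x^2/4 + xy/2 - sqrt(3)y^2/4   [differs from xy: not invariant]

Only option (C), x^2 + y^2, is unchanged by the transformation.
Geometrically, x^2 + y^2 is the squared distance from the origin, which every rotation about the origin preserves.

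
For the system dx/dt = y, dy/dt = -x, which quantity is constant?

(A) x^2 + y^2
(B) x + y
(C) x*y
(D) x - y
A

A first integral I satisfies dI/dt = 0 along every solution. Differentiate each option and use the equation of motion:
(A) d/dt[x^2 + y^2] = 2x*dx/dt + 2y*dy/dt = 2x*y + 2y*(-x) = 0
(B) d/dt[x + y] = y + (-x) = y - x, not identically 0
(C) d/dt[x*y] = (dx/dt)y + x(dy/dt) = y^2 - x^2, not identically 0
(D) d/dt[x - y] = y - (-x) = x + y, not identically 0

Only (A) has zero time-derivative. So x^2 + y^2 (the squared radius; trajectories are circles) is the conserved quantity.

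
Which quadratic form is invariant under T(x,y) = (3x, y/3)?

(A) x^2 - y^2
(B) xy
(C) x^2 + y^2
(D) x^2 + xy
B

T multiplies x by 3 and divides y by 3.
Substitute the transformed coordinates into each option and compare with the original:
(A) x^2 - y^2  ->  (3x)^2 - (y/3)^2 = 9x^2 - y^2/9   [differs from x^2 - y^2: not invariant]
(B) xy  ->  (3x)(y/3) = xy   [equals xy: invariant]
(C) x^2 + y^2  ->  (3x)^2 + (y/3)^2 = 9x^2 + y^2/9   [differs from x^2 + y^2: not invariant]
(D) x^2 + xy  ->  (3x)^2 + (3x)(y/3) = 9x^2 + xy   [differs from x^2 + xy: not invariant]

Only option (B), xy, is unchanged by the transformation.
The factors 3 and 1/3 cancel only in the pure product xy.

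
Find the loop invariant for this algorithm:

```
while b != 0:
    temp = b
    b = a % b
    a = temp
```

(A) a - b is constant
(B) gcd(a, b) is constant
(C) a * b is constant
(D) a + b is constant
B

A loop invariant must hold before the first iteration and be re-established by every execution of the body.

(B) gcd(a, b) is constant: One iteration replaces (a, b) by (b, a mod b). Since a mod b = a - q*b for an integer q, any common divisor of a and b divides b and a mod b, and conversely; hence gcd(b, a mod b) = gcd(a, b). For instance (36, 11) -> (11, 3) keeps gcd = 1. At exit b = 0 and a = gcd of the original inputs.

The other options fail:
(A) a - b is constant: e.g. (a, b) = (36, 11) -> (11, 3): the difference goes from 25 to 8.
(C) a * b is constant: e.g. (a, b) = (36, 11) -> (11, 3): the product goes from 396 to 33.
(D) a + b is constant: e.g. (a, b) = (36, 11) -> (11, 3): the sum goes from 47 to 14.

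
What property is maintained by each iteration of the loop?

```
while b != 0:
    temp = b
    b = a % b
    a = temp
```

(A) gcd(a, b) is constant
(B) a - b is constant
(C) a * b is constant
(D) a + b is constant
A

A loop invariant must hold before the first iteration and be re-established by every execution of the body.

(A) gcd(a, b) is constant: One iteration replaces (a, b) by (b, a mod b). Since a mod b = a - q*b for an integer q, any common divisor of a and b divides b and a mod b, and conversely; hence gcd(b, a mod b) = gcd(a, b). For instance (39, 9) -> (9, 3) keeps gcd = 3. At exit b = 0 and a = gcd of the original inputs.

The other options fail:
(B) a - b is constant: e.g. (a, b) = (39, 9) -> (9, 3): the difference goes from 30 to 6.
(C) a * b is constant: e.g. (a, b) = (39, 9) -> (9, 3): the product goes from 351 to 27.
(D) a + b is constant: e.g. (a, b) = (39, 9) -> (9, 3): the sum goes from 48 to 12.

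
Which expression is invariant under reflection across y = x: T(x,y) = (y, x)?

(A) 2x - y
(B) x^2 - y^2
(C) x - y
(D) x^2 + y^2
D

The map is reflection across y = x: T(x,y) = (y, x).
Substitute the transformed coordinates into each option and compare with the original:
(A) 2x - y  ->  2(y) - (x) = -x + 2y   [differs from 2x - y: not invariant]
(B) x^2 - y^2  ->  (y)^2 - (x)^2 = -x^2 + y^2   [differs from x^2 - y^2: not invariant]
(C) x - y  ->  (y) - (x) = -x + y   [differs from x - y: not invariant]
(D) x^2 + y^2  ->  (y)^2 + (x)^2 = x^2 + y^2   [equals x^2 + y^2: invariant]

Only option (D), x^2 + y^2, is unchanged by the transformation.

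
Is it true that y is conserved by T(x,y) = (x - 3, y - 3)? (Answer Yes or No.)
No

Substitute T(x,y) = (x - 3, y - 3) into the expression and compare with the original.

Original: y
After applying T: (y - 3) = y - 3

This differs from the original y (difference: -3), so the expression is NOT invariant.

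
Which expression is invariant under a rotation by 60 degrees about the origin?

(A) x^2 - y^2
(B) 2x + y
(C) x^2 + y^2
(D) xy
C

A rotation by 60 degrees sends (x, y) to (x/2 - sqrt(3)y/2, sqrt(3)x/2 + y/2).
Substitute the transformed coordinates into each option and compare with the original:
(A) x^2 - y^2  ->  (x/2 - sqrt(3)y/2)^2 - (sqrt(3)x/2 + y/2)^2 = -x^2/2 - sqrt(3)xy + y^2/2   [differs from x^2 - y^2: not invariant]
(B) 2x + y  ->  2(x/2 - sqrt(3)y/2) + (sqrt(3)x/2 + y/2) = sqrt(3)x/2 + x - sqrt(3)y + y/2   [differs from 2x + y: not invariant]
(C) x^2 + y^2  ->  (x/2 - sqrt(3)y/2)^2 + (sqrt(3)x/2 + y/2)^2 = x^2 + y^2   [equals x^2 + y^2: invariant]
(D) xy  ->  (x/2 - sqrt(3)y/2)(sqrt(3)x/2 + y/2) = sqrt(3)x^2/4 - xy/2 - sqrt(3)y^2/4   [differs from xy: not invariant]

Only option (C), x^2 + y^2, is unchanged by the transformation.
Geometrically, x^2 + y^2 is the squared distance from the origin, which every rotation about the origin preserves.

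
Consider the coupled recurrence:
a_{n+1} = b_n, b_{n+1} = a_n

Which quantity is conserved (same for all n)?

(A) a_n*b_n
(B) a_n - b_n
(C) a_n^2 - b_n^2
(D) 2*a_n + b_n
A

Replace a_n by a_{n+1} = b_n and b_n by b_{n+1} = a_n in each option and simplify:
(A) a_n*b_n  ->  (b_n)*(a_n) = a_n*b_n   [conserved]
(B) a_n - b_n  ->  (b_n) - (a_n) = -a_n + b_n   [not conserved]
(C) a_n^2 - b_n^2  ->  (b_n)^2 - (a_n)^2 = -a_n^2 + b_n^2   [not conserved]
(D) 2*a_n + b_n  ->  2*(b_n) + (a_n) = a_n + 2*b_n   [not conserved]

Only (A) a_n*b_n returns to itself after one step, so it is the conserved quantity.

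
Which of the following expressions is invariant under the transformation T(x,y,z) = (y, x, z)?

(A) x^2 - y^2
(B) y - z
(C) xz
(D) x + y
D

Apply T(x,y,z) = (y, x, z) to each option, i.e. replace (x, y, z) by the transformed coordinates.
Substitute the transformed coordinates into each option and compare with the original:
(A) x^2 - y^2  ->  (y)^2 - (x)^2 = -x^2 + y^2   [differs from x^2 - y^2: not invariant]
(B) y - z  ->  (x) - (z) = x - z   [differs from y - z: not invariant]
(C) xz  ->  (y)(z) = yz   [differs from xz: not invariant]
(D) x + y  ->  (y) + (x) = x + y   [equals x + y: invariant]

Only option (D), x + y, is unchanged by the transformation.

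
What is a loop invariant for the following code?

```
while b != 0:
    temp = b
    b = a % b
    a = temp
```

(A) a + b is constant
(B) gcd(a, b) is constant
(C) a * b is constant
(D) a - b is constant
B

A loop invariant must hold before the first iteration and be re-established by every execution of the body.

(B) gcd(a, b) is constant: One iteration replaces (a, b) by (b, a mod b). Since a mod b = a - q*b for an integer q, any common divisor of a and b divides b and a mod b, and conversely; hence gcd(b, a mod b) = gcd(a, b). For instance (39, 7) -> (7, 4) keeps gcd = 1. At exit b = 0 and a = gcd of the original inputs.

The other options fail:
(A) a + b is constant: e.g. (a, b) = (39, 7) -> (7, 4): the sum goes from 46 to 11.
(C) a * b is constant: e.g. (a, b) = (39, 7) -> (7, 4): the product goes from 273 to 28.
(D) a - b is constant: e.g. (a, b) = (39, 7) -> (7, 4): the difference goes from 32 to 3.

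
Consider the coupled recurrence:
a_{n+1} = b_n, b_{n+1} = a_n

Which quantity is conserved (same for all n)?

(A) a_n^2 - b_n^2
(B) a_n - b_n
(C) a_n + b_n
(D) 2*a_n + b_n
C

Replace a_n by a_{n+1} = b_n and b_n by b_{n+1} = a_n in each option and simplify:
(A) a_n^2 - b_n^2  ->  (b_n)^2 - (a_n)^2 = -a_n^2 + b_n^2   [not conserved]
(B) a_n - b_n  ->  (b_n) - (a_n) = -a_n + b_n   [not conserved]
(C) a_n + b_n  ->  (b_n) + (a_n) = a_n + b_n   [conserved]
(D) 2*a_n + b_n  ->  2*(b_n) + (a_n) = a_n + 2*b_n   [not conserved]

Only (C) a_n + b_n returns to itself after one step, so it is the conserved quantity.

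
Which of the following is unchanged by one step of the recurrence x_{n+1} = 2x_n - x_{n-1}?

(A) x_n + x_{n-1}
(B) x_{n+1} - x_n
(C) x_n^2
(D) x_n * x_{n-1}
B

For the recurrence x_{n+1} = 2x_n - x_{n-1}:

If x_{n+1} = 2x_n - x_{n-1}, then:
x_{n+1} - x_n = x_n - x_{n-1}
The first difference is constant throughout the sequence.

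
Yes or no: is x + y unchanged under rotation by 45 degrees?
No

Applying rotation by 45 degrees: x' = x*cos(45 degrees) - y*sin(45 degrees) = sqrt(2)x/2 - sqrt(2)y/2, y' = x*sin(45 degrees) + y*cos(45 degrees) = sqrt(2)x/2 + sqrt(2)y/2

Substituting into x + y:
(sqrt(2)x/2 - sqrt(2)y/2) + (sqrt(2)x/2 + sqrt(2)y/2)
= sqrt(2)x

This differs from the original expression x + y, so it is NOT invariant.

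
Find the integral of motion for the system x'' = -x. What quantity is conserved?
E = (x')^2 + x^2

Multiply the equation by x':
x' * x'' = -x * x'
The left side is d/dt[(x')^2/2] and the right side is d/dt[-x^2/2], so
d/dt[(x')^2/2 + x^2/2] = 0, i.e. (x')^2/2 + x^2/2 = constant.
Multiplying by 2, the integral of motion is E = (x')^2 + x^2.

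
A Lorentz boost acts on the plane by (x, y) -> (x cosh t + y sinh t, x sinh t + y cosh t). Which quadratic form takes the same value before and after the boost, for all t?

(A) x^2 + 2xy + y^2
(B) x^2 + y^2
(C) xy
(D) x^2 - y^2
D

Write x' = x cosh t + y sinh t, y' = x sinh t + y cosh t and substitute into each option:
(A) x^2 + 2xy + y^2: (x' + y')^2 with x' + y' = (x + y)(cosh t + sinh t) = (x + y)e^t, so it becomes (x + y)^2 e^(2t)   [not invariant for t != 0]
(B) x^2 + y^2: (x cosh t + y sinh t)^2 + (x sinh t + y cosh t)^2 = (x^2 + y^2)(cosh^2 t + sinh^2 t) + 4xy sinh t cosh t = (x^2 + y^2) cosh 2t + 2xy sinh 2t   [not invariant for t != 0]
(C) xy: (x cosh t + y sinh t)(x sinh t + y cosh t) = xy(cosh^2 t + sinh^2 t) + (x^2 + y^2) sinh t cosh t = xy cosh 2t + (x^2 + y^2)(sinh 2t)/2   [not invariant for t != 0]
(D) x^2 - y^2: (x cosh t + y sinh t)^2 - (x sinh t + y cosh t)^2 = x^2(cosh^2 t - sinh^2 t) + 2xy(cosh t sinh t - sinh t cosh t) + y^2(sinh^2 t - cosh^2 t) = x^2 - y^2   [invariant, using cosh^2 t - sinh^2 t = 1]

Only (D) x^2 - y^2 is unchanged; it is the Minkowski form preserved by Lorentz boosts, just as x^2 + y^2 is preserved by ordinary rotations.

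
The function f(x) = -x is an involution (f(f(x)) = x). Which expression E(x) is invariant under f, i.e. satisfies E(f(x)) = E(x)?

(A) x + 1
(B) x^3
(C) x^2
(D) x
C

Replace x by f(x) = -x in each option and simplify. As a quick numerical cross-check, also compare E(5) with E(f(5)) = E(-5).

(A) x + 1  ->  (-x) + 1 = 1 - x; check: E(5) = 6 but E(-5) = -4.   [not invariant]
(B) x^3  ->  (-x)^3 = -x^3; check: E(5) = 125 but E(-5) = -125.   [not invariant]
(C) x^2  ->  (-x)^2, which simplifies back to x^2; check: E(5) = 25, E(-5) = 25.   [invariant]
(D) x  ->  (-x) = -x; check: E(5) = 5 but E(-5) = -5.   [not invariant]

Only (C) is unchanged. E is symmetric under swapping x with f(x) = -x, which is exactly what an involution does.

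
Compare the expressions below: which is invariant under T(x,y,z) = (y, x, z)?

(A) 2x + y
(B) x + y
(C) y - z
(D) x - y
B

Apply T(x,y,z) = (y, x, z) to each option, i.e. replace (x, y, z) by the transformed coordinates.
Substitute the transformed coordinates into each option and compare with the original:
(A) 2x + y  ->  2(y) + (x) = x + 2y   [differs from 2x + y: not invariant]
(B) x + y  ->  (y) + (x) = x + y   [equals x + y: invariant]
(C) y - z  ->  (x) - (z) = x - z   [differs from y - z: not invariant]
(D) x - y  ->  (y) - (x) = -x + y   [differs from x - y: not invariant]

Only option (B), x + y, is unchanged by the transformation.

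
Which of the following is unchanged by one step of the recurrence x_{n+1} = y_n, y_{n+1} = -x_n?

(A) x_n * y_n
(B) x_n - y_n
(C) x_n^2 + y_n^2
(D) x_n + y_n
C

For the recurrence x_{n+1} = y_n, y_{n+1} = -x_n:

x_{n+1}^2 + y_{n+1}^2 = y_n^2 + (-x_n)^2 = x_n^2 + y_n^2
The sum of squares is conserved (like energy in a harmonic oscillator).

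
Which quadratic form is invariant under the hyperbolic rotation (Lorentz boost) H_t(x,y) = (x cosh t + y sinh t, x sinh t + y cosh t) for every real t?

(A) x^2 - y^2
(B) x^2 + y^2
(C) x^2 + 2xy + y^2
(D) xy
A

Write x' = x cosh t + y sinh t, y' = x sinh t + y cosh t and substitute into each option:
(A) x^2 - y^2: (x cosh t + y sinh t)^2 - (x sinh t + y cosh t)^2 = x^2(cosh^2 t - sinh^2 t) + 2xy(cosh t sinh t - sinh t cosh t) + y^2(sinh^2 t - cosh^2 t) = x^2 - y^2   [invariant, using cosh^2 t - sinh^2 t = 1]
(B) x^2 + y^2: (x cosh t + y sinh t)^2 + (x sinh t + y cosh t)^2 = (x^2 + y^2)(cosh^2 t + sinh^2 t) + 4xy sinh t cosh t = (x^2 + y^2) cosh 2t + 2xy sinh 2t   [not invariant for t != 0]
(C) x^2 + 2xy + y^2: (x' + y')^2 with x' + y' = (x + y)(cosh t + sinh t) = (x + y)e^t, so it becomes (x + y)^2 e^(2t)   [not invariant for t != 0]
(D) xy: (x cosh t + y sinh t)(x sinh t + y cosh t) = xy(cosh^2 t + sinh^2 t) + (x^2 + y^2) sinh t cosh t = xy cosh 2t + (x^2 + y^2)(sinh 2t)/2   [not invariant for t != 0]

Only (A) x^2 - y^2 is unchanged; it is the Minkowski form preserved by Lorentz boosts, just as x^2 + y^2 is preserved by ordinary rotations.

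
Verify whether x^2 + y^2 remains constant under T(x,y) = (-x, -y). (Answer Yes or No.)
Yes

Substitute T(x,y) = (-x, -y) into the expression and compare with the original.

Original: x^2 + y^2
After applying T: (-x)^2 + (-y)^2 = x^2 + y^2

This is identical to the original x^2 + y^2, so the expression is invariant.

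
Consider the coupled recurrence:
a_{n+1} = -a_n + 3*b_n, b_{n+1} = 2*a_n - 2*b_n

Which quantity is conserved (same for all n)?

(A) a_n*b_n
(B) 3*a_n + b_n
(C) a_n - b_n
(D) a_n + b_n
D

Replace a_n by a_{n+1} = -a_n + 3*b_n and b_n by b_{n+1} = 2*a_n - 2*b_n in each option and simplify:
(A) a_n*b_n  ->  (-a_n + 3*b_n)*(2*a_n - 2*b_n) = -2*a_n^2 + 8*a_n*b_n - 6*b_n^2   [not conserved]
(B) 3*a_n + b_n  ->  3*(-a_n + 3*b_n) + (2*a_n - 2*b_n) = -a_n + 7*b_n   [not conserved]
(C) a_n - b_n  ->  (-a_n + 3*b_n) - (2*a_n - 2*b_n) = -3*a_n + 5*b_n   [not conserved]
(D) a_n + b_n  ->  (-a_n + 3*b_n) + (2*a_n - 2*b_n) = a_n + b_n   [conserved]

Only (D) a_n + b_n returns to itself after one step, so it is the conserved quantity.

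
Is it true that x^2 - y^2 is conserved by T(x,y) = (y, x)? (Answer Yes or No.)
No

Substitute T(x,y) = (y, x) into the expression and compare with the original.

Original: x^2 - y^2
After applying T: (y)^2 - (x)^2 = -x^2 + y^2

This differs from the original x^2 - y^2 (difference: -2x^2 + 2y^2), so the expression is NOT invariant.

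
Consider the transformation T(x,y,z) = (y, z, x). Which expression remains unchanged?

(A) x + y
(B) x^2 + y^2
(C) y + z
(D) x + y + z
D

Apply T(x,y,z) = (y, z, x) to each option, i.e. replace (x, y, z) by the transformed coordinates.
Substitute the transformed coordinates into each option and compare with the original:
(A) x + y  ->  (y) + (z) = y + z   [differs from x + y: not invariant]
(B) x^2 + y^2  ->  (y)^2 + (z)^2 = y^2 + z^2   [differs from x^2 + y^2: not invariant]
(C) y + z  ->  (z) + (x) = x + z   [differs from y + z: not invariant]
(D) x + y + z  ->  (y) + (z) + (x) = x + y + z   [equals x + y + z: invariant]

Only option (D), x + y + z, is unchanged by the transformation.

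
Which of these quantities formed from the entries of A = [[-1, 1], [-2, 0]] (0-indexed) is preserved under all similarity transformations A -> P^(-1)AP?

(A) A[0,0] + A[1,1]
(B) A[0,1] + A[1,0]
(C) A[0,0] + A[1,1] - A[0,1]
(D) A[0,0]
A

A[0,0] + A[1,1] is the trace of A. By the cyclic property of the trace, tr(P^(-1)AP) = tr(APP^(-1)) = tr(A), so it is the same for every matrix similar to A.

The other combinations are not similarity invariants. For example, take P = [[1, 1], [0, 1]] (det P = 1), so P^(-1) = [[1, -1], [0, 1]] and
B = P^(-1)AP = [[1, 2], [-2, -2]].
Evaluating each option on A and on B:
(A) A[0,0] + A[1,1]: -1 for A, -1 for B -> unchanged
(B) A[0,1] + A[1,0]: -1 for A, 0 for B -> changes
(C) A[0,0] + A[1,1] - A[0,1]: -2 for A, -3 for B -> changes
(D) A[0,0]: -1 for A, 1 for B -> changes

Only (A) A[0,0] + A[1,1] = -1 survives (and it does so for every P, not just this one), so it is the invariant.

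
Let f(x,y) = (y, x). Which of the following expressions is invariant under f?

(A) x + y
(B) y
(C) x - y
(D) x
A

For f(x,y) = (y, x):
After applying f: x' = y, y' = x. So x' + y' = y + x = x + y.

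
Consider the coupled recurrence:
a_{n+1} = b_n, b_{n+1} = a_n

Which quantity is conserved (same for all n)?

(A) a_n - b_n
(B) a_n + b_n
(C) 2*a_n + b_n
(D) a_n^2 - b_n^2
B

Replace a_n by a_{n+1} = b_n and b_n by b_{n+1} = a_n in each option and simplify:
(A) a_n - b_n  ->  (b_n) - (a_n) = -a_n + b_n   [not conserved]
(B) a_n + b_n  ->  (b_n) + (a_n) = a_n + b_n   [conserved]
(C) 2*a_n + b_n  ->  2*(b_n) + (a_n) = a_n + 2*b_n   [not conserved]
(D) a_n^2 - b_n^2  ->  (b_n)^2 - (a_n)^2 = -a_n^2 + b_n^2   [not conserved]

Only (B) a_n + b_n returns to itself after one step, so it is the conserved quantity.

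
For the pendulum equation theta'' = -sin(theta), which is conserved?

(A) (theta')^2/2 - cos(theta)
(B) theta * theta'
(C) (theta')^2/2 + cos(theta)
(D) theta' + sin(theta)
A

A first integral I satisfies dI/dt = 0 along every solution. Differentiate each option and use the equation of motion:
(A) d/dt[(theta')^2/2 - cos(theta)] = theta' theta'' + sin(theta) theta' = theta'(-sin(theta)) + theta' sin(theta) = 0
(B) d/dt[theta * theta'] = (theta')^2 + theta theta'' = (theta')^2 - theta sin(theta), not identically 0
(C) d/dt[(theta')^2/2 + cos(theta)] = theta' theta'' - sin(theta) theta' = -2 theta' sin(theta), not identically 0
(D) d/dt[theta' + sin(theta)] = theta'' + cos(theta) theta' = -sin(theta) + theta' cos(theta), not identically 0

Only (A) has zero time-derivative. This is the total energy: kinetic (theta')^2/2 plus potential -cos(theta).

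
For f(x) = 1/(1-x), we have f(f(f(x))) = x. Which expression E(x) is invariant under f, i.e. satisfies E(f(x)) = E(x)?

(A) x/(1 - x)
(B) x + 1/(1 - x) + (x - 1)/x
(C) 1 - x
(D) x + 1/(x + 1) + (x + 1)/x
B

Replace x by f(x) = 1/(1 - x) in each option and simplify. As a quick numerical cross-check, also compare E(4) with E(f(4)) = E(-1/3).

(A) x/(1 - x)  ->  (1/(1 - x))/(1 - (1/(1 - x))) = -1/x; check: E(4) = -4/3 but E(-1/3) = -1/4.   [not invariant]
(B) x + 1/(1 - x) + (x - 1)/x  ->  (1/(1 - x)) + 1/(1 - (1/(1 - x))) + ((1/(1 - x)) - 1)/(1/(1 - x)), which simplifies back to x + 1/(1 - x) + (x - 1)/x; check: E(4) = 53/12, E(-1/3) = 53/12.   [invariant]
(C) 1 - x  ->  1 - (1/(1 - x)) = x/(x - 1); check: E(4) = -3 but E(-1/3) = 4/3.   [not invariant]
(D) x + 1/(x + 1) + (x + 1)/x  ->  (1/(1 - x)) + 1/((1/(1 - x)) + 1) + ((1/(1 - x)) + 1)/(1/(1 - x)) = (-x^3 + 6x^2 - 11x + 7)/(x^2 - 3x + 2); check: E(4) = 109/20 but E(-1/3) = -5/6.   [not invariant]

Only (B) is unchanged. Indeed f(f(x)) = 1/(1 - 1/(1-x)) = (1-x)/(-x) = (x-1)/x, so E(x) = x + f(x) + f(f(x)) is the sum over the whole 3-cycle; applying f just permutes the three terms cyclically (x -> f(x) -> f(f(x)) -> x), leaving the sum unchanged.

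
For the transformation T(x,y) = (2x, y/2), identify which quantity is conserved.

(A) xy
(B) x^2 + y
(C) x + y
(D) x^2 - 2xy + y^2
A

An expression E(x,y) is invariant under T if E(T(x,y)) = E(x,y). Here T(x,y) = (2x, y/2).
Substitute the transformed coordinates into each option and compare with the original:
(A) xy  ->  (2x)(y/2) = xy   [equals xy: invariant]
(B) x^2 + y  ->  (2x)^2 + (y/2) = 4x^2 + y/2   [differs from x^2 + y: not invariant]
(C) x + y  ->  (2x) + (y/2) = 2x + y/2   [differs from x + y: not invariant]
(D) x^2 - 2xy + y^2  ->  (2x)^2 - 2(2x)(y/2) + (y/2)^2 = 4x^2 - 2xy + y^2/4   [differs from x^2 - 2xy + y^2: not invariant]

Only option (A), xy, is unchanged by the transformation.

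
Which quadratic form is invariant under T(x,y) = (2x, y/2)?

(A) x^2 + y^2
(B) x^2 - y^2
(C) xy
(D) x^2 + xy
C

T multiplies x by 2 and divides y by 2.
Substitute the transformed coordinates into each option and compare with the original:
(A) x^2 + y^2  ->  (2x)^2 + (y/2)^2 = 4x^2 + y^2/4   [differs from x^2 + y^2: not invariant]
(B) x^2 - y^2  ->  (2x)^2 - (y/2)^2 = 4x^2 - y^2/4   [differs from x^2 - y^2: not invariant]
(C) xy  ->  (2x)(y/2) = xy   [equals xy: invariant]
(D) x^2 + xy  ->  (2x)^2 + (2x)(y/2) = 4x^2 + xy   [differs from x^2 + xy: not invariant]

Only option (C), xy, is unchanged by the transformation.
The factors 2 and 1/2 cancel only in the pure product xy.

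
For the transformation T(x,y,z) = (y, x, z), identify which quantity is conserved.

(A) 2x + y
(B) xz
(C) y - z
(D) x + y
D

Apply T(x,y,z) = (y, x, z) to each option, i.e. replace (x, y, z) by the transformed coordinates.
Substitute the transformed coordinates into each option and compare with the original:
(A) 2x + y  ->  2(y) + (x) = x + 2y   [differs from 2x + y: not invariant]
(B) xz  ->  (y)(z) = yz   [differs from xz: not invariant]
(C) y - z  ->  (x) - (z) = x - z   [differs from y - z: not invariant]
(D) x + y  ->  (y) + (x) = x + y   [equals x + y: invariant]

Only option (D), x + y, is unchanged by the transformation.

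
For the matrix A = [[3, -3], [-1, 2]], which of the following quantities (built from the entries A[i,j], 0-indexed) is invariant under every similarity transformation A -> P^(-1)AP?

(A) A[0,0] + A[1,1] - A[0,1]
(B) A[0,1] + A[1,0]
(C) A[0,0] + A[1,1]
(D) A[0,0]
C

A[0,0] + A[1,1] is the trace of A. By the cyclic property of the trace, tr(P^(-1)AP) = tr(APP^(-1)) = tr(A), so it is the same for every matrix similar to A.

The other combinations are not similarity invariants. For example, take P = [[1, 1], [1, 2]] (det P = 1), so P^(-1) = [[2, -1], [-1, 1]] and
B = P^(-1)AP = [[-1, -9], [1, 6]].
Evaluating each option on A and on B:
(A) A[0,0] + A[1,1] - A[0,1]: 8 for A, 14 for B -> changes
(B) A[0,1] + A[1,0]: -4 for A, -8 for B -> changes
(C) A[0,0] + A[1,1]: 5 for A, 5 for B -> unchanged
(D) A[0,0]: 3 for A, -1 for B -> changes

Only (C) A[0,0] + A[1,1] = 5 survives (and it does so for every P, not just this one), so it is the invariant.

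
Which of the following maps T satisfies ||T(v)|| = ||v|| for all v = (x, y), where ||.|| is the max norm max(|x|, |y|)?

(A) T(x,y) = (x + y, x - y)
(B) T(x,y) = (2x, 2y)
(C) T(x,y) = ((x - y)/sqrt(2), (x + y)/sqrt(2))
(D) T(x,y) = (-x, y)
D

A transformation preserves a norm if ||T(v)|| = ||v|| for every v; a single vector where the norm changes rules an option out.

(A) T(x,y) = (x + y, x - y): v = (1, 1) has norm max(|1|, |1|) = 1, but T(v) = (2, 0) has norm 2 -- not preserved.
(B) T(x,y) = (2x, 2y): v = (1, 0) has norm max(|1|, |0|) = 1, but T(v) = (2, 0) has norm 2 -- not preserved.
(C) T(x,y) = ((x - y)/sqrt(2), (x + y)/sqrt(2)): v = (1, 0) has norm max(|1|, |0|) = 1, but T(v) = (sqrt(2)/2, sqrt(2)/2) has norm sqrt(2)/2 -- not preserved.
(D) T(x,y) = (-x, y): preserves the norm -- it only permutes the coordinates and/or flips signs, which leaves max(|x|, |y|) unchanged.

Therefore the answer is (D).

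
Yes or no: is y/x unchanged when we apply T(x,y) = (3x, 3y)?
Yes

Substitute T(x,y) = (3x, 3y) into the expression and compare with the original.

Original: y/x
After applying T: (3y)/(3x) = y/x

This is identical to the original y/x, so the expression is invariant.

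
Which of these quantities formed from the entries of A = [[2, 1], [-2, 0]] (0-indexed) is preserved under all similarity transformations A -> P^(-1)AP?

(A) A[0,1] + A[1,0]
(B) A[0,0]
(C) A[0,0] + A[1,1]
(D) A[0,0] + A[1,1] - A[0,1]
C

A[0,0] + A[1,1] is the trace of A. By the cyclic property of the trace, tr(P^(-1)AP) = tr(APP^(-1)) = tr(A), so it is the same for every matrix similar to A.

The other combinations are not similarity invariants. For example, take P = [[1, 1], [1, 2]] (det P = 1), so P^(-1) = [[2, -1], [-1, 1]] and
B = P^(-1)AP = [[8, 10], [-5, -6]].
Evaluating each option on A and on B:
(A) A[0,1] + A[1,0]: -1 for A, 5 for B -> changes
(B) A[0,0]: 2 for A, 8 for B -> changes
(C) A[0,0] + A[1,1]: 2 for A, 2 for B -> unchanged
(D) A[0,0] + A[1,1] - A[0,1]: 1 for A, -8 for B -> changes

Only (C) A[0,0] + A[1,1] = 2 survives (and it does so for every P, not just this one), so it is the invariant.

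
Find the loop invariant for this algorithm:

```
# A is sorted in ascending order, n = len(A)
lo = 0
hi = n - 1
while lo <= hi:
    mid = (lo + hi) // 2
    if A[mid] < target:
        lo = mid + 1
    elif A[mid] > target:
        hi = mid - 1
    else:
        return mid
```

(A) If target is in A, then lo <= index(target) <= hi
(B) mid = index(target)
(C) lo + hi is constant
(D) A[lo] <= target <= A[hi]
A

A loop invariant must hold before the first iteration and be re-established by every execution of the body.

(A) If target is in A, then lo <= index(target) <= hi: Before the loop [lo, hi] = [0, n-1] covers every index. When A[mid] < target, sortedness puts target strictly to the right of mid, so setting lo = mid + 1 keeps index(target) in [lo, hi]; symmetrically for hi = mid - 1. Hence 'if target is in A then lo <= index(target) <= hi' holds after every iteration, and when lo > hi it proves target is absent.

The other options fail:
(B) mid = index(target): mid is just the current probe; it equals index(target) only on the iteration that returns.
(C) lo + hi is constant: each iteration moves exactly one of lo, hi, so lo + hi changes (e.g. 0 + (n-1) becomes (mid+1) + (n-1)).
(D) A[lo] <= target <= A[hi]: fails when target is not in A (e.g. target < A[0] already violates it before the loop), so it is not maintained in general.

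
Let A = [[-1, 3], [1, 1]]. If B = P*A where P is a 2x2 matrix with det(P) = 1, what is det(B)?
-4

By the multiplicative property of determinants, det(B) = det(P*A) = det(P) * det(A) = det(A),
so the determinant is invariant under multiplication by any determinant-1 matrix; we just need det(A).

det(A) = (-1)(1) - (3)(1) = -1 - 3 = -4

Therefore det(B) = 1 * (-4) = -4.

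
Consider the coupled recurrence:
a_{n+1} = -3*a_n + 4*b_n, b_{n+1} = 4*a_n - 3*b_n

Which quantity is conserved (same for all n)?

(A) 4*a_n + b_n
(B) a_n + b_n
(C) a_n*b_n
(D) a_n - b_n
B

Replace a_n by a_{n+1} = -3*a_n + 4*b_n and b_n by b_{n+1} = 4*a_n - 3*b_n in each option and simplify:
(A) 4*a_n + b_n  ->  4*(-3*a_n + 4*b_n) + (4*a_n - 3*b_n) = -8*a_n + 13*b_n   [not conserved]
(B) a_n + b_n  ->  (-3*a_n + 4*b_n) + (4*a_n - 3*b_n) = a_n + b_n   [conserved]
(C) a_n*b_n  ->  (-3*a_n + 4*b_n)*(4*a_n - 3*b_n) = -12*a_n^2 + 25*a_n*b_n - 12*b_n^2   [not conserved]
(D) a_n - b_n  ->  (-3*a_n + 4*b_n) - (4*a_n - 3*b_n) = -7*a_n + 7*b_n   [not conserved]

Only (B) a_n + b_n returns to itself after one step, so it is the conserved quantity.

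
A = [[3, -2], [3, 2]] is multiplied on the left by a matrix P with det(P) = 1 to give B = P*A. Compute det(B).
12

By the multiplicative property of determinants, det(B) = det(P*A) = det(P) * det(A) = det(A),
so the determinant is invariant under multiplication by any determinant-1 matrix; we just need det(A).

det(A) = (3)(2) - (-2)(3) = 6 - (-6) = 12

Therefore det(B) = 1 * 12 = 12.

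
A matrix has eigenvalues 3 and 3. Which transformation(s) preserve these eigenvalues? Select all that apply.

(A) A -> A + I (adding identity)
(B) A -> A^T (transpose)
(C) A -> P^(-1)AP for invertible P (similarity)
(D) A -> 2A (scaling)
B and C

Eigenvalues are preserved by:
1. Similarity transformations: A -> P^(-1)AP (same characteristic polynomial)
2. Transpose: A^T has the same eigenvalues as A

Eigenvalues are NOT preserved by:
- Adding identity: eigenvalues become 3+1, 3+1
- Scaling: eigenvalues become 6, 6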